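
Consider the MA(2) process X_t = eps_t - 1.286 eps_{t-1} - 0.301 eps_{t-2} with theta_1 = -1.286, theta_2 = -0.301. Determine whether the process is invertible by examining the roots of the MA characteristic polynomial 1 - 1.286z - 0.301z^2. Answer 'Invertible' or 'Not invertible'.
\text{Not invertible}

The MA(q) characteristic polynomial is P(z) = 1 - 1.286z - 0.301z^2.
Invertibility requires all roots to lie outside the unit circle, i.e. |z| > 1 for every root.
Set 1 + (-1.286) z + (-0.301) z^2 = 0, i.e. a z^2 + b z + c = 0 with a = -0.301, b = -1.286, c = 1.
Discriminant D = b^2 - 4ac = (-1.286)^2 - 4*(-0.301)*1 = 1.653796 - (-1.204) = 2.857796.
D >= 0, so the roots are real: z = (-b +/- sqrt(D)) / (2a) = (1.286 +/- 1.690502) / (-0.602).
  z_1 = (1.286 + 1.690502) / (-0.602) = -4.9444,   |z_1| = 4.9444.
  z_2 = (1.286 - 1.690502) / (-0.602) = 0.6719,   |z_2| = 0.6719.
Moduli of all roots: 4.9444, 0.6719.
All moduli strictly greater than 1? No.
Verdict: Not invertible.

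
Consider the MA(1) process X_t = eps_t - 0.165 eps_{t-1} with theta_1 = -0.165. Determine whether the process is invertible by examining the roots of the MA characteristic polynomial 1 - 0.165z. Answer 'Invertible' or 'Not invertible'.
\text{Invertible}

The MA(q) characteristic polynomial is P(z) = 1 - 0.165z.
Invertibility requires all roots to lie outside the unit circle, i.e. |z| > 1 for every root.
This is linear in z: 1 + (-0.165) z = 0  =>  z = -1/(-0.165) = 6.060606,  |z| = 6.060606.
Moduli of all roots: 6.0606.
All moduli strictly greater than 1? Yes.
Verdict: Invertible.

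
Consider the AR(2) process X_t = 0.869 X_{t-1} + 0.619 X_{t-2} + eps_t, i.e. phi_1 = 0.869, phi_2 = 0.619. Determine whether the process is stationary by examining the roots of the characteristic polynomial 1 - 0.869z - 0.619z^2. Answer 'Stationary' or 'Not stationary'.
\text{Not stationary}

The AR(p) characteristic polynomial is P(z) = 1 - 0.869z - 0.619z^2.
Stationarity requires all roots to lie outside the unit circle, i.e. |z| > 1 for every root.
Set 1 + (-0.869) z + (-0.619) z^2 = 0, i.e. a z^2 + b z + c = 0 with a = -0.619, b = -0.869, c = 1.
Discriminant D = b^2 - 4ac = (-0.869)^2 - 4*(-0.619)*1 = 0.755161 - (-2.476) = 3.231161.
D >= 0, so the roots are real: z = (-b +/- sqrt(D)) / (2a) = (0.869 +/- 1.797543) / (-1.238).
  z_1 = (0.869 + 1.797543) / (-1.238) = -2.1539,   |z_1| = 2.1539.
  z_2 = (0.869 - 1.797543) / (-1.238) = 0.75,   |z_2| = 0.75.
Moduli of all roots: 2.1539, 0.7500.
All moduli strictly greater than 1? No.
Verdict: Not stationary.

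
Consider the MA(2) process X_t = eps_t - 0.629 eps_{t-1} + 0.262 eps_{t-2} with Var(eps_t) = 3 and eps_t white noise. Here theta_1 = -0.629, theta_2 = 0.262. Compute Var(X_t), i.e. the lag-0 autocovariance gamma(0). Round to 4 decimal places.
\gamma(0) = 4.3929

For an MA(q) process X_t = eps_t + sum_i theta_i eps_{t-i} with
Var(eps_t) = sigma^2, the variance is
  gamma(0) = sigma^2 * (1 + sum_i theta_i^2).
  sum_i theta_i^2 = (-0.629)^2 + (0.262)^2 = 0.395641 + 0.068644 = 0.464285.
  gamma(0) = 3 * (1 + 0.464285) = 3 * 1.464285 = 4.392855, which rounds to 4.3929.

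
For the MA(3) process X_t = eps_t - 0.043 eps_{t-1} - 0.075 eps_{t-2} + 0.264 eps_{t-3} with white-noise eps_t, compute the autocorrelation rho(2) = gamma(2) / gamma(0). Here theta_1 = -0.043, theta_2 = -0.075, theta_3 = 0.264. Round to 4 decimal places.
\rho(2) = -0.0802

For an MA(q) process with theta_0 = 1, the autocovariance is
  gamma(k) = sigma^2 * sum_{i=0..q-k} theta_i * theta_{i+k},
and rho(k) = gamma(k) / gamma(0). Sigma^2 cancels.
  numerator   = (1)*(-0.075) + (-0.043)*(0.264) = -0.086352.
  denominator = (1)^2 + (-0.043)^2 + (-0.075)^2 + (0.264)^2 = 1.07717.
  rho(2) = -0.086352 / 1.07717 = -0.0802.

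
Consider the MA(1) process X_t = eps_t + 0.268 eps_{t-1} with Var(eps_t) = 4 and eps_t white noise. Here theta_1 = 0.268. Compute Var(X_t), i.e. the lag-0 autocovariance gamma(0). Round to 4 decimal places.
\gamma(0) = 4.2873

For an MA(q) process X_t = eps_t + sum_i theta_i eps_{t-i} with
Var(eps_t) = sigma^2, the variance is
  gamma(0) = sigma^2 * (1 + sum_i theta_i^2).
  sum_i theta_i^2 = (0.268)^2 = 0.071824.
  gamma(0) = 4 * (1 + 0.071824) = 4 * 1.071824 = 4.287296, which rounds to 4.2873.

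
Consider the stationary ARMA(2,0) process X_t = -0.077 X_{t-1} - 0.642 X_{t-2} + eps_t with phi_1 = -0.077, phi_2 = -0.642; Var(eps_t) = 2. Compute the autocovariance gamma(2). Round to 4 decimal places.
\gamma(2) = -2.1768

Multiply the model equation by X_{t-k} and take expectations. With theta_0 = psi_0 = 1 and psi_j the MA(infinity) weights, this gives
  gamma(k) - sum_i phi_i gamma(k-i) = c_k,
  c_k = sigma^2 * sum_{j=k..q} theta_j psi_{j-k}   (c_k = 0 for k > q),
using gamma(-m) = gamma(m).
Pure AR (q = 0): c_0 = sigma^2 = 2, c_k = 0 for k >= 1.
Equations for k = 0, 1, 2 (AR order 2, c_2 = 0):
  (E0) gamma(0) = phi_1 gamma(1) + phi_2 gamma(2) + c_0
  (E1) gamma(1) = phi_1 gamma(0) + phi_2 gamma(1) + c_1
  (E2) gamma(2) = phi_1 gamma(1) + phi_2 gamma(0)
From (E1): gamma(1) = A gamma(0) + B with
  A = phi_1 / (1 - phi_2) = -0.077 / 1.642 = -0.046894,   B = c_1 / (1 - phi_2) = 0 / 1.642 = 0.
Insert (E2) into (E0): gamma(0) (1 - phi_2^2) = phi_1 (1 + phi_2) gamma(1) + c_0.
  phi_1 (1 + phi_2) = (-0.077)(0.358) = -0.027566,   1 - phi_2^2 = 0.587836.
Replace gamma(1) by A gamma(0) + B and collect gamma(0):
  gamma(0) [0.587836 - (-0.027566)(-0.046894)] = c_0 = 2
  gamma(0) * 0.586543 = 2
  gamma(0) = 2 / 0.586543 = 3.409808.
  gamma(1) = A gamma(0) = (-0.046894)(3.409808) = -0.1599.
  gamma(2) = phi_1 gamma(1) + phi_2 gamma(0) = (-0.077)(-0.1599) + (-0.642)(3.409808) = -2.176784.
Therefore gamma(2) = -2.1768 (to 4 decimal places).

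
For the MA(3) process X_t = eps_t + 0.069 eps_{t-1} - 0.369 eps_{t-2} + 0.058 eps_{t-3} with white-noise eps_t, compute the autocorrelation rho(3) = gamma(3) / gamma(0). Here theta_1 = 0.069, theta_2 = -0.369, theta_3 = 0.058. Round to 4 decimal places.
\rho(3) = 0.0507

For an MA(q) process with theta_0 = 1, the autocovariance is
  gamma(k) = sigma^2 * sum_{i=0..q-k} theta_i * theta_{i+k},
and rho(k) = gamma(k) / gamma(0). Sigma^2 cancels.
  numerator   = (1)*(0.058) = 0.058.
  denominator = (1)^2 + (0.069)^2 + (-0.369)^2 + (0.058)^2 = 1.144286.
  rho(3) = 0.058 / 1.144286 = 0.0507.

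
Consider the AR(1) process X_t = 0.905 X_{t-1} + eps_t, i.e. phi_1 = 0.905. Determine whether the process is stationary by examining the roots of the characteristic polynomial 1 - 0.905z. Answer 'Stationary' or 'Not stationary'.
\text{Stationary}

The AR(p) characteristic polynomial is P(z) = 1 - 0.905z.
Stationarity requires all roots to lie outside the unit circle, i.e. |z| > 1 for every root.
This is linear in z: 1 + (-0.905) z = 0  =>  z = -1/(-0.905) = 1.104972,  |z| = 1.104972.
Moduli of all roots: 1.1050.
All moduli strictly greater than 1? Yes.
Verdict: Stationary.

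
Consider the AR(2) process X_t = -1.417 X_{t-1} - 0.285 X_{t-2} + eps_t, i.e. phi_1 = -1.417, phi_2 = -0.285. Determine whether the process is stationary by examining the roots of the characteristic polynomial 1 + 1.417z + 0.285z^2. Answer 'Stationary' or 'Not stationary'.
\text{Not stationary}

The AR(p) characteristic polynomial is P(z) = 1 + 1.417z + 0.285z^2.
Stationarity requires all roots to lie outside the unit circle, i.e. |z| > 1 for every root.
Set 1 + (1.417) z + (0.285) z^2 = 0, i.e. a z^2 + b z + c = 0 with a = 0.285, b = 1.417, c = 1.
Discriminant D = b^2 - 4ac = (1.417)^2 - 4*(0.285)*1 = 2.007889 - (1.14) = 0.867889.
D >= 0, so the roots are real: z = (-b +/- sqrt(D)) / (2a) = (-1.417 +/- 0.931606) / (0.57).
  z_1 = (-1.417 + 0.931606) / (0.57) = -0.8516,   |z_1| = 0.8516.
  z_2 = (-1.417 - 0.931606) / (0.57) = -4.1204,   |z_2| = 4.1204.
Moduli of all roots: 0.8516, 4.1204.
All moduli strictly greater than 1? No.
Verdict: Not stationary.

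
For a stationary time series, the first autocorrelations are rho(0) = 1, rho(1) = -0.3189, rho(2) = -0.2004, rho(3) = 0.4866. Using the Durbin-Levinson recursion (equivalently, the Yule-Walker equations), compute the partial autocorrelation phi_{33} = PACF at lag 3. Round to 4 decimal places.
\phi_{33} = 0.3690

The PACF at lag k is phi_{kk}, the last component of the solution
to the Yule-Walker system G_k phi = r_k where
  (G_k)_{ij} = rho(|i - j|), (r_k)_i = rho(i), i,j = 1..k.
Equivalently, Durbin-Levinson gives phi_{kk} iteratively:
  phi_{11} = rho(1)
  phi_{kk} = [rho(k) - sum_{j=1..k-1} phi_{k-1,j} rho(k-j)]
            / [1 - sum_{j=1..k-1} phi_{k-1,j} rho(j)],
  phi_{k,j} = phi_{k-1,j} - phi_{kk} phi_{k-1,k-j},  j = 1..k-1.
Step k = 1:
  phi_11 = rho(1) = -0.3189.
Step k = 2:
  phi_22 = [rho(2) - phi_11 rho(1)] / [1 - phi_11 rho(1)] = [-0.2004 - (-0.3189)(-0.3189)] / [1 - (-0.3189)(-0.3189)]
         = -0.30209721 / 0.89830279 = -0.336298.
  Update: phi_21 = phi_11 - phi_22 phi_11 = -0.3189 - (-0.336298)(-0.3189) = -0.426145.
Step k = 3:
  phi_33 = [rho(3) - phi_21 rho(2) - phi_22 rho(1)] / [1 - phi_21 rho(1) - phi_22 rho(2)]
    numerator   = 0.4866 - (-0.426145)(-0.2004) - (-0.336298)(-0.3189) = 0.29395512
    denominator = 1 - (-0.426145)(-0.3189) - (-0.336298)(-0.2004) = 0.79670818
  phi_33 = 0.29395512 / 0.79670818 = 0.369.
Therefore phi_{33} = 0.3690.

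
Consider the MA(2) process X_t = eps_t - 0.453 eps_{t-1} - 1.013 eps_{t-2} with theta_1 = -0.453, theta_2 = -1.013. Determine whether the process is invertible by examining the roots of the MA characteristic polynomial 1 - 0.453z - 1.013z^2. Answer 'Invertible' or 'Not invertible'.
\text{Not invertible}

The MA(q) characteristic polynomial is P(z) = 1 - 0.453z - 1.013z^2.
Invertibility requires all roots to lie outside the unit circle, i.e. |z| > 1 for every root.
Set 1 + (-0.453) z + (-1.013) z^2 = 0, i.e. a z^2 + b z + c = 0 with a = -1.013, b = -0.453, c = 1.
Discriminant D = b^2 - 4ac = (-0.453)^2 - 4*(-1.013)*1 = 0.205209 - (-4.052) = 4.257209.
D >= 0, so the roots are real: z = (-b +/- sqrt(D)) / (2a) = (0.453 +/- 2.063301) / (-2.026).
  z_1 = (0.453 + 2.063301) / (-2.026) = -1.242,   |z_1| = 1.242.
  z_2 = (0.453 - 2.063301) / (-2.026) = 0.7948,   |z_2| = 0.7948.
Moduli of all roots: 1.2420, 0.7948.
All moduli strictly greater than 1? No.
Verdict: Not invertible.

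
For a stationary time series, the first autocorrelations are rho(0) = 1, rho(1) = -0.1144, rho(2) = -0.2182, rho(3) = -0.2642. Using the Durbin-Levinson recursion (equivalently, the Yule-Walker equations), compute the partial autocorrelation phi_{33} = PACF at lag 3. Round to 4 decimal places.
\phi_{33} = -0.3450

The PACF at lag k is phi_{kk}, the last component of the solution
to the Yule-Walker system G_k phi = r_k where
  (G_k)_{ij} = rho(|i - j|), (r_k)_i = rho(i), i,j = 1..k.
Equivalently, Durbin-Levinson gives phi_{kk} iteratively:
  phi_{11} = rho(1)
  phi_{kk} = [rho(k) - sum_{j=1..k-1} phi_{k-1,j} rho(k-j)]
            / [1 - sum_{j=1..k-1} phi_{k-1,j} rho(j)],
  phi_{k,j} = phi_{k-1,j} - phi_{kk} phi_{k-1,k-j},  j = 1..k-1.
Step k = 1:
  phi_11 = rho(1) = -0.1144.
Step k = 2:
  phi_22 = [rho(2) - phi_11 rho(1)] / [1 - phi_11 rho(1)] = [-0.2182 - (-0.1144)(-0.1144)] / [1 - (-0.1144)(-0.1144)]
         = -0.23128736 / 0.98691264 = -0.234354.
  Update: phi_21 = phi_11 - phi_22 phi_11 = -0.1144 - (-0.234354)(-0.1144) = -0.14121.
Step k = 3:
  phi_33 = [rho(3) - phi_21 rho(2) - phi_22 rho(1)] / [1 - phi_21 rho(1) - phi_22 rho(2)]
    numerator   = -0.2642 - (-0.14121)(-0.2182) - (-0.234354)(-0.1144) = -0.3218222
    denominator = 1 - (-0.14121)(-0.1144) - (-0.234354)(-0.2182) = 0.93270942
  phi_33 = -0.3218222 / 0.93270942 = -0.345.
Therefore phi_{33} = -0.3450.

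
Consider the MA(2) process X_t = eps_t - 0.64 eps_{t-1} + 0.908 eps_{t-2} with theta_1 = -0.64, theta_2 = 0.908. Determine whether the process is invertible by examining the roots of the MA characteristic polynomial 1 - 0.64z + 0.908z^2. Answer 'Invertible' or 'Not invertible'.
\text{Invertible}

The MA(q) characteristic polynomial is P(z) = 1 - 0.64z + 0.908z^2.
Invertibility requires all roots to lie outside the unit circle, i.e. |z| > 1 for every root.
Set 1 + (-0.64) z + (0.908) z^2 = 0, i.e. a z^2 + b z + c = 0 with a = 0.908, b = -0.64, c = 1.
Discriminant D = b^2 - 4ac = (-0.64)^2 - 4*(0.908)*1 = 0.4096 - (3.632) = -3.2224.
D < 0, so the roots are the complex-conjugate pair z = (-b +/- i sqrt(-D)) / (2a) = 0.3524 +/- 0.9885i.
For a conjugate pair |z|^2 = z * conj(z) = (product of roots) = c/a = 1/(0.908) = 1.101322, so |z| = sqrt(1.101322) = 1.0494 for both roots.
Moduli of all roots: 1.0494, 1.0494.
All moduli strictly greater than 1? Yes.
Verdict: Invertible.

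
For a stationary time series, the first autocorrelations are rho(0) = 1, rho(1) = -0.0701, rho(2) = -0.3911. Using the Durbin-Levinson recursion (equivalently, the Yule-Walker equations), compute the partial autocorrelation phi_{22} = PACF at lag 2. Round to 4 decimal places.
\phi_{22} = -0.3980

The PACF at lag k is phi_{kk}, the last component of the solution
to the Yule-Walker system G_k phi = r_k where
  (G_k)_{ij} = rho(|i - j|), (r_k)_i = rho(i), i,j = 1..k.
Equivalently, Durbin-Levinson gives phi_{kk} iteratively:
  phi_{11} = rho(1)
  phi_{kk} = [rho(k) - sum_{j=1..k-1} phi_{k-1,j} rho(k-j)]
            / [1 - sum_{j=1..k-1} phi_{k-1,j} rho(j)],
  phi_{k,j} = phi_{k-1,j} - phi_{kk} phi_{k-1,k-j},  j = 1..k-1.
Step k = 1:
  phi_11 = rho(1) = -0.0701.
Step k = 2:
  phi_22 = [rho(2) - phi_11 rho(1)] / [1 - phi_11 rho(1)] = [-0.3911 - (-0.0701)(-0.0701)] / [1 - (-0.0701)(-0.0701)]
         = -0.39601401 / 0.99508599 = -0.398.
Therefore phi_{22} = -0.3980.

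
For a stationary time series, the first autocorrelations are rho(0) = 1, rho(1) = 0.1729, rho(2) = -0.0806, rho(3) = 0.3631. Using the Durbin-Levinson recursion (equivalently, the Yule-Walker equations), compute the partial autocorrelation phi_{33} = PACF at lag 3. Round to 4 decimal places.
\phi_{33} = 0.4160

The PACF at lag k is phi_{kk}, the last component of the solution
to the Yule-Walker system G_k phi = r_k where
  (G_k)_{ij} = rho(|i - j|), (r_k)_i = rho(i), i,j = 1..k.
Equivalently, Durbin-Levinson gives phi_{kk} iteratively:
  phi_{11} = rho(1)
  phi_{kk} = [rho(k) - sum_{j=1..k-1} phi_{k-1,j} rho(k-j)]
            / [1 - sum_{j=1..k-1} phi_{k-1,j} rho(j)],
  phi_{k,j} = phi_{k-1,j} - phi_{kk} phi_{k-1,k-j},  j = 1..k-1.
Step k = 1:
  phi_11 = rho(1) = 0.1729.
Step k = 2:
  phi_22 = [rho(2) - phi_11 rho(1)] / [1 - phi_11 rho(1)] = [-0.0806 - (0.1729)(0.1729)] / [1 - (0.1729)(0.1729)]
         = -0.11049441 / 0.97010559 = -0.113899.
  Update: phi_21 = phi_11 - phi_22 phi_11 = 0.1729 - (-0.113899)(0.1729) = 0.192593.
Step k = 3:
  phi_33 = [rho(3) - phi_21 rho(2) - phi_22 rho(1)] / [1 - phi_21 rho(1) - phi_22 rho(2)]
    numerator   = 0.3631 - (0.192593)(-0.0806) - (-0.113899)(0.1729) = 0.39831621
    denominator = 1 - (0.192593)(0.1729) - (-0.113899)(-0.0806) = 0.95752035
  phi_33 = 0.39831621 / 0.95752035 = 0.416.
Therefore phi_{33} = 0.4160.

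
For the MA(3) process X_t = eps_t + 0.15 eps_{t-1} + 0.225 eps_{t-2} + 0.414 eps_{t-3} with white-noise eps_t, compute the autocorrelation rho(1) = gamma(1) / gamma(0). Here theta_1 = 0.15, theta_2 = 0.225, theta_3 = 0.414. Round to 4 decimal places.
\rho(1) = 0.2225

For an MA(q) process with theta_0 = 1, the autocovariance is
  gamma(k) = sigma^2 * sum_{i=0..q-k} theta_i * theta_{i+k},
and rho(k) = gamma(k) / gamma(0). Sigma^2 cancels.
  numerator   = (1)*(0.15) + (0.15)*(0.225) + (0.225)*(0.414) = 0.2769.
  denominator = (1)^2 + (0.15)^2 + (0.225)^2 + (0.414)^2 = 1.244521.
  rho(1) = 0.2769 / 1.244521 = 0.2225.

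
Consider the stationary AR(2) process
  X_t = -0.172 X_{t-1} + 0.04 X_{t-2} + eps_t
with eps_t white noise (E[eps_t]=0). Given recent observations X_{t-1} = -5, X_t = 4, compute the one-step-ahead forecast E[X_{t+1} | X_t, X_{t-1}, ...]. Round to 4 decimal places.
E[X_{t+1} \mid \mathcal F_t] = -0.8880

For an AR(p) model X_t = c + sum_i phi_i X_{t-i} + eps_t, the
one-step-ahead conditional mean is
  E[X_{t+1} | X_t, ...] = c + sum_i phi_i X_{t+1-i}.
Substitute known values:
  E[X_{t+1} | ...] = (-0.172) * (4) + (0.04) * (-5)
                   = -0.8880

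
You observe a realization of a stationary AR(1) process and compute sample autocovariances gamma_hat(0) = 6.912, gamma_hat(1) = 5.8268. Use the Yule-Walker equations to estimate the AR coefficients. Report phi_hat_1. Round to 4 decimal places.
\hat\phi_{1} = 0.8430

The Yule-Walker equations for an AR(p) process read, in matrix form,
  Gamma_p phi = r_p,   with   (Gamma_p)_{ij} = gamma(|i - j|),
                       (r_p)_i = gamma(i),   i,j = 1..p.
Substitute the sample gammas (Toeplitz matrix and right-hand side of size 1):
  Gamma_p = [[6.912]]
  r_p     = [5.8268]
With p = 1 this is the single equation gamma(0) phi_1 = gamma(1):
  phi_hat_1 = gamma(1) / gamma(0) = 5.8268 / 6.912 = 0.8430.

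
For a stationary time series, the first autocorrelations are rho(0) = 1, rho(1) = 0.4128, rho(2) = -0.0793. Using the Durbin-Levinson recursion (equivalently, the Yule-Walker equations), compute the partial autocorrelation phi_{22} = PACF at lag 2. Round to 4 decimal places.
\phi_{22} = -0.3010

The PACF at lag k is phi_{kk}, the last component of the solution
to the Yule-Walker system G_k phi = r_k where
  (G_k)_{ij} = rho(|i - j|), (r_k)_i = rho(i), i,j = 1..k.
Equivalently, Durbin-Levinson gives phi_{kk} iteratively:
  phi_{11} = rho(1)
  phi_{kk} = [rho(k) - sum_{j=1..k-1} phi_{k-1,j} rho(k-j)]
            / [1 - sum_{j=1..k-1} phi_{k-1,j} rho(j)],
  phi_{k,j} = phi_{k-1,j} - phi_{kk} phi_{k-1,k-j},  j = 1..k-1.
Step k = 1:
  phi_11 = rho(1) = 0.4128.
Step k = 2:
  phi_22 = [rho(2) - phi_11 rho(1)] / [1 - phi_11 rho(1)] = [-0.0793 - (0.4128)(0.4128)] / [1 - (0.4128)(0.4128)]
         = -0.24970384 / 0.82959616 = -0.301.
Therefore phi_{22} = -0.3010.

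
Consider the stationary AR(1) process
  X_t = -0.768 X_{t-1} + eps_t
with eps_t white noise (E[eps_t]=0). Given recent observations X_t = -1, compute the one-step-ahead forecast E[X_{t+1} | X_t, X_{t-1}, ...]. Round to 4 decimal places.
E[X_{t+1} \mid \mathcal F_t] = 0.7680

For an AR(p) model X_t = c + sum_i phi_i X_{t-i} + eps_t, the
one-step-ahead conditional mean is
  E[X_{t+1} | X_t, ...] = c + sum_i phi_i X_{t+1-i}.
Substitute known values:
  E[X_{t+1} | ...] = (-0.768) * (-1)
                   = 0.7680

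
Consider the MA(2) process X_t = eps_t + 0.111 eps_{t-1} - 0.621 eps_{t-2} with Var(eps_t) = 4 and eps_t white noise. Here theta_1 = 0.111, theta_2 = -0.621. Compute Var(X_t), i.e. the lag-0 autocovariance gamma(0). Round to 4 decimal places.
\gamma(0) = 5.5918

For an MA(q) process X_t = eps_t + sum_i theta_i eps_{t-i} with
Var(eps_t) = sigma^2, the variance is
  gamma(0) = sigma^2 * (1 + sum_i theta_i^2).
  sum_i theta_i^2 = (0.111)^2 + (-0.621)^2 = 0.012321 + 0.385641 = 0.397962.
  gamma(0) = 4 * (1 + 0.397962) = 4 * 1.397962 = 5.591848, which rounds to 5.5918.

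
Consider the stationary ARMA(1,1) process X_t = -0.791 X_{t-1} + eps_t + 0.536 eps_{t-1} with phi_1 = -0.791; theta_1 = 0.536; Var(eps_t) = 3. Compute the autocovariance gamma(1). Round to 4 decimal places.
\gamma(1) = -1.1772

Multiply the model equation by X_{t-k} and take expectations. With theta_0 = psi_0 = 1 and psi_j the MA(infinity) weights, this gives
  gamma(k) - sum_i phi_i gamma(k-i) = c_k,
  c_k = sigma^2 * sum_{j=k..q} theta_j psi_{j-k}   (c_k = 0 for k > q),
using gamma(-m) = gamma(m).
psi-weights needed (psi_j = theta_j + sum_i phi_i psi_{j-i}):
  psi_1 = theta_1 + phi_1 = 0.536 + (-0.791) = -0.255
Right-hand sides:
  c_0 = sigma^2 (1 + theta_1 psi_1) = 3 * (1 + (0.536)(-0.255)) = 3 * 0.86332 = 2.58996
  c_1 = sigma^2 theta_1 = 3 * (0.536) = 1.608
  c_2 = 0
Equations for k = 0 and k = 1 (AR order 1):
  gamma(0) = phi_1 gamma(1) + c_0
  gamma(1) = phi_1 gamma(0) + c_1
Substituting the second into the first: gamma(0) (1 - phi_1^2) = c_0 + phi_1 c_1, so
  gamma(0) = (c_0 + phi_1 c_1) / (1 - phi_1^2) = (2.58996 + (-0.791)(1.608)) / (1 - (-0.791)^2) = 1.318032 / 0.374319 = 3.521146.
  gamma(1) = phi_1 gamma(0) + c_1 = (-0.791)(3.521146) + (1.608) = -1.177227.
Therefore gamma(1) = -1.1772 (to 4 decimal places).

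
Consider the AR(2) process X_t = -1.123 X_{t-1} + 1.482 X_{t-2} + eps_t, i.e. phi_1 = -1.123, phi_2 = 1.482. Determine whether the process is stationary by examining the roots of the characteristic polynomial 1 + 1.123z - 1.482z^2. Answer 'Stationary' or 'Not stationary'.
\text{Not stationary}

The AR(p) characteristic polynomial is P(z) = 1 + 1.123z - 1.482z^2.
Stationarity requires all roots to lie outside the unit circle, i.e. |z| > 1 for every root.
Set 1 + (1.123) z + (-1.482) z^2 = 0, i.e. a z^2 + b z + c = 0 with a = -1.482, b = 1.123, c = 1.
Discriminant D = b^2 - 4ac = (1.123)^2 - 4*(-1.482)*1 = 1.261129 - (-5.928) = 7.189129.
D >= 0, so the roots are real: z = (-b +/- sqrt(D)) / (2a) = (-1.123 +/- 2.681255) / (-2.964).
  z_1 = (-1.123 + 2.681255) / (-2.964) = -0.5257,   |z_1| = 0.5257.
  z_2 = (-1.123 - 2.681255) / (-2.964) = 1.2835,   |z_2| = 1.2835.
Moduli of all roots: 0.5257, 1.2835.
All moduli strictly greater than 1? No.
Verdict: Not stationary.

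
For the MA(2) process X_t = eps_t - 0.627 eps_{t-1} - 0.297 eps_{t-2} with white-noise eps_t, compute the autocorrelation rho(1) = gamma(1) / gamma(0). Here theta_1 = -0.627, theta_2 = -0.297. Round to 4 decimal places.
\rho(1) = -0.2976

For an MA(q) process with theta_0 = 1, the autocovariance is
  gamma(k) = sigma^2 * sum_{i=0..q-k} theta_i * theta_{i+k},
and rho(k) = gamma(k) / gamma(0). Sigma^2 cancels.
  numerator   = (1)*(-0.627) + (-0.627)*(-0.297) = -0.440781.
  denominator = (1)^2 + (-0.627)^2 + (-0.297)^2 = 1.481338.
  rho(1) = -0.440781 / 1.481338 = -0.2976.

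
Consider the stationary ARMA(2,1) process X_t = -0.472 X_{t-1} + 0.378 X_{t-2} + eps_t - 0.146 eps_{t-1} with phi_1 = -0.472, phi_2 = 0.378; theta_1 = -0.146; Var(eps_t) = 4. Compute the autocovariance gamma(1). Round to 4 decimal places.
\gamma(1) = -11.3161

Multiply the model equation by X_{t-k} and take expectations. With theta_0 = psi_0 = 1 and psi_j the MA(infinity) weights, this gives
  gamma(k) - sum_i phi_i gamma(k-i) = c_k,
  c_k = sigma^2 * sum_{j=k..q} theta_j psi_{j-k}   (c_k = 0 for k > q),
using gamma(-m) = gamma(m).
psi-weights needed (psi_j = theta_j + sum_i phi_i psi_{j-i}):
  psi_1 = theta_1 + phi_1 = -0.146 + (-0.472) = -0.618
Right-hand sides:
  c_0 = sigma^2 (1 + theta_1 psi_1) = 4 * (1 + (-0.146)(-0.618)) = 4 * 1.090228 = 4.360912
  c_1 = sigma^2 theta_1 = 4 * (-0.146) = -0.584
  c_2 = 0
Equations for k = 0, 1, 2 (AR order 2, c_2 = 0):
  (E0) gamma(0) = phi_1 gamma(1) + phi_2 gamma(2) + c_0
  (E1) gamma(1) = phi_1 gamma(0) + phi_2 gamma(1) + c_1
  (E2) gamma(2) = phi_1 gamma(1) + phi_2 gamma(0)
From (E1): gamma(1) = A gamma(0) + B with
  A = phi_1 / (1 - phi_2) = -0.472 / 0.622 = -0.758842,   B = c_1 / (1 - phi_2) = -0.584 / 0.622 = -0.938907.
Insert (E2) into (E0): gamma(0) (1 - phi_2^2) = phi_1 (1 + phi_2) gamma(1) + c_0.
  phi_1 (1 + phi_2) = (-0.472)(1.378) = -0.650416,   1 - phi_2^2 = 0.857116.
Replace gamma(1) by A gamma(0) + B and collect gamma(0):
  gamma(0) [0.857116 - (-0.650416)(-0.758842)] = (-0.650416)(-0.938907) + 4.360912
  gamma(0) * 0.363553 = 4.971592
  gamma(0) = 4.971592 / 0.363553 = 13.675023.
  gamma(1) = A gamma(0) + B = (-0.758842)(13.675023) + (-0.938907) = -11.316095.
Therefore gamma(1) = -11.3161 (to 4 decimal places).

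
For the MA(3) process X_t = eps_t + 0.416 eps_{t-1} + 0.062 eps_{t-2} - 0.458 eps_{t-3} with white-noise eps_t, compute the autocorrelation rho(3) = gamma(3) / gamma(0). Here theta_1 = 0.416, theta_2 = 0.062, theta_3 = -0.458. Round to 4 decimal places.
\rho(3) = -0.3303

For an MA(q) process with theta_0 = 1, the autocovariance is
  gamma(k) = sigma^2 * sum_{i=0..q-k} theta_i * theta_{i+k},
and rho(k) = gamma(k) / gamma(0). Sigma^2 cancels.
  numerator   = (1)*(-0.458) = -0.458.
  denominator = (1)^2 + (0.416)^2 + (0.062)^2 + (-0.458)^2 = 1.386664.
  rho(3) = -0.458 / 1.386664 = -0.3303.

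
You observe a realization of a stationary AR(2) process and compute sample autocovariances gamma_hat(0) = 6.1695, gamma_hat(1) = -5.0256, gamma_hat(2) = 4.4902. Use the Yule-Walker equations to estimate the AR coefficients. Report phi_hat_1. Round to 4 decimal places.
\hat\phi_{1} = -0.6590

The Yule-Walker equations for an AR(p) process read, in matrix form,
  Gamma_p phi = r_p,   with   (Gamma_p)_{ij} = gamma(|i - j|),
                       (r_p)_i = gamma(i),   i,j = 1..p.
Substitute the sample gammas (Toeplitz matrix and right-hand side of size 2):
  Gamma_p = [[6.1695, -5.0256], [-5.0256, 6.1695]]
  r_p     = [-5.0256, 4.4902]
Written out:
  6.1695 phi_1 - 5.0256 phi_2 = -5.0256
  -5.0256 phi_1 + 6.1695 phi_2 = 4.4902
Solve by Cramer's rule:
  det = gamma(0)^2 - gamma(1)^2 = (6.1695)^2 - (-5.0256)^2 = 38.06273025 - 25.25665536 = 12.80607489
  phi_hat_1 = [gamma(1) gamma(0) - gamma(1) gamma(2)] / det = [(-5.0256)(6.1695) - (-5.0256)(4.4902)] / 12.80607489 = -8.43949008 / 12.80607489 = -0.659
  phi_hat_2 = [gamma(0) gamma(2) - gamma(1)^2] / det = [(6.1695)(4.4902) - (-5.0256)^2] / 12.80607489 = 2.44563354 / 12.80607489 = 0.191
So phi_hat = [-0.6590, 0.1910].
Therefore phi_hat_1 = -0.6590.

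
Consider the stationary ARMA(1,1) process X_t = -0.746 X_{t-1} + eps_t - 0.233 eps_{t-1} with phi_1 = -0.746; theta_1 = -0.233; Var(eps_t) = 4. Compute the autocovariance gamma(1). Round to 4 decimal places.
\gamma(1) = -10.3649

Multiply the model equation by X_{t-k} and take expectations. With theta_0 = psi_0 = 1 and psi_j the MA(infinity) weights, this gives
  gamma(k) - sum_i phi_i gamma(k-i) = c_k,
  c_k = sigma^2 * sum_{j=k..q} theta_j psi_{j-k}   (c_k = 0 for k > q),
using gamma(-m) = gamma(m).
psi-weights needed (psi_j = theta_j + sum_i phi_i psi_{j-i}):
  psi_1 = theta_1 + phi_1 = -0.233 + (-0.746) = -0.979
Right-hand sides:
  c_0 = sigma^2 (1 + theta_1 psi_1) = 4 * (1 + (-0.233)(-0.979)) = 4 * 1.228107 = 4.912428
  c_1 = sigma^2 theta_1 = 4 * (-0.233) = -0.932
  c_2 = 0
Equations for k = 0 and k = 1 (AR order 1):
  gamma(0) = phi_1 gamma(1) + c_0
  gamma(1) = phi_1 gamma(0) + c_1
Substituting the second into the first: gamma(0) (1 - phi_1^2) = c_0 + phi_1 c_1, so
  gamma(0) = (c_0 + phi_1 c_1) / (1 - phi_1^2) = (4.912428 + (-0.746)(-0.932)) / (1 - (-0.746)^2) = 5.6077 / 0.443484 = 12.64465.
  gamma(1) = phi_1 gamma(0) + c_1 = (-0.746)(12.64465) + (-0.932) = -10.364909.
Therefore gamma(1) = -10.3649 (to 4 decimal places).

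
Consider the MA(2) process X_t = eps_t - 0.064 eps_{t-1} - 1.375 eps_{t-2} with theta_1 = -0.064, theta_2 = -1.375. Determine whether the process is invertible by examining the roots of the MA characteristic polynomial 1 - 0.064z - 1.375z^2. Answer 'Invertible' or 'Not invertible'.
\text{Not invertible}

The MA(q) characteristic polynomial is P(z) = 1 - 0.064z - 1.375z^2.
Invertibility requires all roots to lie outside the unit circle, i.e. |z| > 1 for every root.
Set 1 + (-0.064) z + (-1.375) z^2 = 0, i.e. a z^2 + b z + c = 0 with a = -1.375, b = -0.064, c = 1.
Discriminant D = b^2 - 4ac = (-0.064)^2 - 4*(-1.375)*1 = 0.004096 - (-5.5) = 5.504096.
D >= 0, so the roots are real: z = (-b +/- sqrt(D)) / (2a) = (0.064 +/- 2.346081) / (-2.75).
  z_1 = (0.064 + 2.346081) / (-2.75) = -0.8764,   |z_1| = 0.8764.
  z_2 = (0.064 - 2.346081) / (-2.75) = 0.8298,   |z_2| = 0.8298.
Moduli of all roots: 0.8764, 0.8298.
All moduli strictly greater than 1? No.
Verdict: Not invertible.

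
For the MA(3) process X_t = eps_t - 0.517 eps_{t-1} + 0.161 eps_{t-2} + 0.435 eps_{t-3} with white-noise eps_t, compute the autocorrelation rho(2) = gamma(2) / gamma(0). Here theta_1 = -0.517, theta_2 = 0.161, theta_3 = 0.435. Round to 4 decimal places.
\rho(2) = -0.0431

For an MA(q) process with theta_0 = 1, the autocovariance is
  gamma(k) = sigma^2 * sum_{i=0..q-k} theta_i * theta_{i+k},
and rho(k) = gamma(k) / gamma(0). Sigma^2 cancels.
  numerator   = (1)*(0.161) + (-0.517)*(0.435) = -0.063895.
  denominator = (1)^2 + (-0.517)^2 + (0.161)^2 + (0.435)^2 = 1.482435.
  rho(2) = -0.063895 / 1.482435 = -0.0431.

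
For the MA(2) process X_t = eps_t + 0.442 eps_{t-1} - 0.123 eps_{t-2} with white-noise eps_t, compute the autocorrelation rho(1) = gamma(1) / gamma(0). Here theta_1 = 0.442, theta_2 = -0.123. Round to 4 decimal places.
\rho(1) = 0.3202

For an MA(q) process with theta_0 = 1, the autocovariance is
  gamma(k) = sigma^2 * sum_{i=0..q-k} theta_i * theta_{i+k},
and rho(k) = gamma(k) / gamma(0). Sigma^2 cancels.
  numerator   = (1)*(0.442) + (0.442)*(-0.123) = 0.387634.
  denominator = (1)^2 + (0.442)^2 + (-0.123)^2 = 1.210493.
  rho(1) = 0.387634 / 1.210493 = 0.3202.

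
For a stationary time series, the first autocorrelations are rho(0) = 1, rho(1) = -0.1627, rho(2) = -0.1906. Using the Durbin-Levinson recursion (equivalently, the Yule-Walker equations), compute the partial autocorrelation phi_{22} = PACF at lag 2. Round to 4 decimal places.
\phi_{22} = -0.2230

The PACF at lag k is phi_{kk}, the last component of the solution
to the Yule-Walker system G_k phi = r_k where
  (G_k)_{ij} = rho(|i - j|), (r_k)_i = rho(i), i,j = 1..k.
Equivalently, Durbin-Levinson gives phi_{kk} iteratively:
  phi_{11} = rho(1)
  phi_{kk} = [rho(k) - sum_{j=1..k-1} phi_{k-1,j} rho(k-j)]
            / [1 - sum_{j=1..k-1} phi_{k-1,j} rho(j)],
  phi_{k,j} = phi_{k-1,j} - phi_{kk} phi_{k-1,k-j},  j = 1..k-1.
Step k = 1:
  phi_11 = rho(1) = -0.1627.
Step k = 2:
  phi_22 = [rho(2) - phi_11 rho(1)] / [1 - phi_11 rho(1)] = [-0.1906 - (-0.1627)(-0.1627)] / [1 - (-0.1627)(-0.1627)]
         = -0.21707129 / 0.97352871 = -0.223.
Therefore phi_{22} = -0.2230.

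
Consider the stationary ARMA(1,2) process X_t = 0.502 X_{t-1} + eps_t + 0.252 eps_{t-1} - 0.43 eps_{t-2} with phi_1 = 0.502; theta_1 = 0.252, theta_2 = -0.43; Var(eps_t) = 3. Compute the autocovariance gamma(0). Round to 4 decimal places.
\gamma(0) = 4.7162

Multiply the model equation by X_{t-k} and take expectations. With theta_0 = psi_0 = 1 and psi_j the MA(infinity) weights, this gives
  gamma(k) - sum_i phi_i gamma(k-i) = c_k,
  c_k = sigma^2 * sum_{j=k..q} theta_j psi_{j-k}   (c_k = 0 for k > q),
using gamma(-m) = gamma(m).
psi-weights needed (psi_j = theta_j + sum_i phi_i psi_{j-i}):
  psi_1 = theta_1 + phi_1 = 0.252 + (0.502) = 0.754
  psi_2 = theta_2 + phi_1 psi_1 = -0.43 + (0.502)(0.754) = -0.051492
Right-hand sides:
  c_0 = sigma^2 (1 + theta_1 psi_1 + theta_2 psi_2) = 3 * (1 + (0.252)(0.754) + (-0.43)(-0.051492)) = 3 * 1.21215 = 3.636449
  c_1 = sigma^2 (theta_1 + theta_2 psi_1) = 3 * (0.252 + (-0.43)(0.754)) = -0.21666
  c_2 = sigma^2 theta_2 = 3 * (-0.43) = -1.29
Equations for k = 0 and k = 1 (AR order 1):
  gamma(0) = phi_1 gamma(1) + c_0
  gamma(1) = phi_1 gamma(0) + c_1
Substituting the second into the first: gamma(0) (1 - phi_1^2) = c_0 + phi_1 c_1, so
  gamma(0) = (c_0 + phi_1 c_1) / (1 - phi_1^2) = (3.636449 + (0.502)(-0.21666)) / (1 - (0.502)^2) = 3.527685 / 0.747996 = 4.716182.
Therefore gamma(0) = 4.7162 (to 4 decimal places).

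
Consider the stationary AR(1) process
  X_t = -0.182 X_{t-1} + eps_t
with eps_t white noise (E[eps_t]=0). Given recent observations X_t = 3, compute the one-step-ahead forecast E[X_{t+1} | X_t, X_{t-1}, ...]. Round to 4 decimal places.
E[X_{t+1} \mid \mathcal F_t] = -0.5460

For an AR(p) model X_t = c + sum_i phi_i X_{t-i} + eps_t, the
one-step-ahead conditional mean is
  E[X_{t+1} | X_t, ...] = c + sum_i phi_i X_{t+1-i}.
Substitute known values:
  E[X_{t+1} | ...] = (-0.182) * (3)
                   = -0.5460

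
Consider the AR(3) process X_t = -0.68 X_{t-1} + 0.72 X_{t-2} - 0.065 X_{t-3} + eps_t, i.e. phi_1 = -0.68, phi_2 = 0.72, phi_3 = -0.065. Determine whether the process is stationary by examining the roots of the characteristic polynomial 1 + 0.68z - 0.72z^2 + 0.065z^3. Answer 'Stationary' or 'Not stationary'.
\text{Not stationary}

The AR(p) characteristic polynomial is P(z) = 1 + 0.68z - 0.72z^2 + 0.065z^3.
Stationarity requires all roots to lie outside the unit circle, i.e. |z| > 1 for every root.
Degree 3: look for a simple real root z0 first, then factor out (1 - z/z0) and solve the remaining quadratic.
Testing z0 = 2: P(2) = 1 + (0.68)(2) + (-0.72)(2)^2 + (0.065)(2)^3
  = 1 + (1.36) + (-2.88) + (0.52) = 0.  So z_0 = 2 is a root, |z_0| = 2.
Divide out the factor (1 - 0.5 z) = (1 - z/z0) (since 1/z0 = 0.5):
  P(z) = (1 - 0.5 z)(1 + (1.18) z + (-0.13) z^2)
  [check: z-coef 1.18 - (0.5) = 0.68; z^2-coef -0.13 - (0.5)(1.18) = -0.72; z^3-coef -(0.5)(-0.13) = 0.065.]
Remaining roots from the quadratic factor 1 + (1.18) z + (-0.13) z^2:
  Set 1 + (1.18) z + (-0.13) z^2 = 0, i.e. a z^2 + b z + c = 0 with a = -0.13, b = 1.18, c = 1.
  Discriminant D = b^2 - 4ac = (1.18)^2 - 4*(-0.13)*1 = 1.3924 - (-0.52) = 1.9124.
  D >= 0, so the roots are real: z = (-b +/- sqrt(D)) / (2a) = (-1.18 +/- 1.382896) / (-0.26).
    z_1 = (-1.18 + 1.382896) / (-0.26) = -0.7804,   |z_1| = 0.7804.
    z_2 = (-1.18 - 1.382896) / (-0.26) = 9.8573,   |z_2| = 9.8573.
Moduli of all roots: 2.0000, 0.7804, 9.8573.
All moduli strictly greater than 1? No.
Verdict: Not stationary.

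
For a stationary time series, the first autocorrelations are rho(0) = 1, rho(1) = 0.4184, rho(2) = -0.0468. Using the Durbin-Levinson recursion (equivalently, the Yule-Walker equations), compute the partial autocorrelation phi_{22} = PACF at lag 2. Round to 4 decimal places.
\phi_{22} = -0.2689

The PACF at lag k is phi_{kk}, the last component of the solution
to the Yule-Walker system G_k phi = r_k where
  (G_k)_{ij} = rho(|i - j|), (r_k)_i = rho(i), i,j = 1..k.
Equivalently, Durbin-Levinson gives phi_{kk} iteratively:
  phi_{11} = rho(1)
  phi_{kk} = [rho(k) - sum_{j=1..k-1} phi_{k-1,j} rho(k-j)]
            / [1 - sum_{j=1..k-1} phi_{k-1,j} rho(j)],
  phi_{k,j} = phi_{k-1,j} - phi_{kk} phi_{k-1,k-j},  j = 1..k-1.
Step k = 1:
  phi_11 = rho(1) = 0.4184.
Step k = 2:
  phi_22 = [rho(2) - phi_11 rho(1)] / [1 - phi_11 rho(1)] = [-0.0468 - (0.4184)(0.4184)] / [1 - (0.4184)(0.4184)]
         = -0.22185856 / 0.82494144 = -0.2689.
Therefore phi_{22} = -0.2689.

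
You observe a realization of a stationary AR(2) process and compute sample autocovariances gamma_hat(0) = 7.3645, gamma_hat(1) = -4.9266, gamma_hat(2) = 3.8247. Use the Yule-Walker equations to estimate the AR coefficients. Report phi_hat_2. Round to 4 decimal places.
\hat\phi_{2} = 0.1300

The Yule-Walker equations for an AR(p) process read, in matrix form,
  Gamma_p phi = r_p,   with   (Gamma_p)_{ij} = gamma(|i - j|),
                       (r_p)_i = gamma(i),   i,j = 1..p.
Substitute the sample gammas (Toeplitz matrix and right-hand side of size 2):
  Gamma_p = [[7.3645, -4.9266], [-4.9266, 7.3645]]
  r_p     = [-4.9266, 3.8247]
Written out:
  7.3645 phi_1 - 4.9266 phi_2 = -4.9266
  -4.9266 phi_1 + 7.3645 phi_2 = 3.8247
Solve by Cramer's rule:
  det = gamma(0)^2 - gamma(1)^2 = (7.3645)^2 - (-4.9266)^2 = 54.23586025 - 24.27138756 = 29.96447269
  phi_hat_1 = [gamma(1) gamma(0) - gamma(1) gamma(2)] / det = [(-4.9266)(7.3645) - (-4.9266)(3.8247)] / 29.96447269 = -17.43917868 / 29.96447269 = -0.582
  phi_hat_2 = [gamma(0) gamma(2) - gamma(1)^2] / det = [(7.3645)(3.8247) - (-4.9266)^2] / 29.96447269 = 3.89561559 / 29.96447269 = 0.13
So phi_hat = [-0.5820, 0.1300].
Therefore phi_hat_2 = 0.1300.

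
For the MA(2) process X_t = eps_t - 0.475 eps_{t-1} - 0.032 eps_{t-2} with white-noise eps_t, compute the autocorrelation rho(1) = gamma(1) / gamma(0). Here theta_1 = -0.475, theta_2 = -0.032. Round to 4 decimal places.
\rho(1) = -0.3748

For an MA(q) process with theta_0 = 1, the autocovariance is
  gamma(k) = sigma^2 * sum_{i=0..q-k} theta_i * theta_{i+k},
and rho(k) = gamma(k) / gamma(0). Sigma^2 cancels.
  numerator   = (1)*(-0.475) + (-0.475)*(-0.032) = -0.4598.
  denominator = (1)^2 + (-0.475)^2 + (-0.032)^2 = 1.226649.
  rho(1) = -0.4598 / 1.226649 = -0.3748.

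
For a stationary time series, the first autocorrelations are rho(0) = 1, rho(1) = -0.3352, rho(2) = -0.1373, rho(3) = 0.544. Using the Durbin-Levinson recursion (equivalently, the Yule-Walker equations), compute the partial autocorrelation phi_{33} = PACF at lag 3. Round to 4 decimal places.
\phi_{33} = 0.4780

The PACF at lag k is phi_{kk}, the last component of the solution
to the Yule-Walker system G_k phi = r_k where
  (G_k)_{ij} = rho(|i - j|), (r_k)_i = rho(i), i,j = 1..k.
Equivalently, Durbin-Levinson gives phi_{kk} iteratively:
  phi_{11} = rho(1)
  phi_{kk} = [rho(k) - sum_{j=1..k-1} phi_{k-1,j} rho(k-j)]
            / [1 - sum_{j=1..k-1} phi_{k-1,j} rho(j)],
  phi_{k,j} = phi_{k-1,j} - phi_{kk} phi_{k-1,k-j},  j = 1..k-1.
Step k = 1:
  phi_11 = rho(1) = -0.3352.
Step k = 2:
  phi_22 = [rho(2) - phi_11 rho(1)] / [1 - phi_11 rho(1)] = [-0.1373 - (-0.3352)(-0.3352)] / [1 - (-0.3352)(-0.3352)]
         = -0.24965904 / 0.88764096 = -0.281261.
  Update: phi_21 = phi_11 - phi_22 phi_11 = -0.3352 - (-0.281261)(-0.3352) = -0.429479.
Step k = 3:
  phi_33 = [rho(3) - phi_21 rho(2) - phi_22 rho(1)] / [1 - phi_21 rho(1) - phi_22 rho(2)]
    numerator   = 0.544 - (-0.429479)(-0.1373) - (-0.281261)(-0.3352) = 0.39075378
    denominator = 1 - (-0.429479)(-0.3352) - (-0.281261)(-0.1373) = 0.81742154
  phi_33 = 0.39075378 / 0.81742154 = 0.478.
Therefore phi_{33} = 0.4780.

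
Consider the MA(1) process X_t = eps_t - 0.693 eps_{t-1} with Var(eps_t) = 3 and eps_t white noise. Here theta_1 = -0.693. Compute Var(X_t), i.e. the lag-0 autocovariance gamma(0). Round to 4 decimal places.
\gamma(0) = 4.4407

For an MA(q) process X_t = eps_t + sum_i theta_i eps_{t-i} with
Var(eps_t) = sigma^2, the variance is
  gamma(0) = sigma^2 * (1 + sum_i theta_i^2).
  sum_i theta_i^2 = (-0.693)^2 = 0.480249.
  gamma(0) = 3 * (1 + 0.480249) = 3 * 1.480249 = 4.440747, which rounds to 4.4407.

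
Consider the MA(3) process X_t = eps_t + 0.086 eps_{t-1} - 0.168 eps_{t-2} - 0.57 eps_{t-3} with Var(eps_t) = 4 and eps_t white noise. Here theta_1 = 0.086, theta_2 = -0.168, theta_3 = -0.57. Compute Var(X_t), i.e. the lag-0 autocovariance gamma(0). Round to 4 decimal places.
\gamma(0) = 5.4421

For an MA(q) process X_t = eps_t + sum_i theta_i eps_{t-i} with
Var(eps_t) = sigma^2, the variance is
  gamma(0) = sigma^2 * (1 + sum_i theta_i^2).
  sum_i theta_i^2 = (0.086)^2 + (-0.168)^2 + (-0.57)^2 = 0.007396 + 0.028224 + 0.3249 = 0.36052.
  gamma(0) = 4 * (1 + 0.36052) = 4 * 1.36052 = 5.44208, which rounds to 5.4421.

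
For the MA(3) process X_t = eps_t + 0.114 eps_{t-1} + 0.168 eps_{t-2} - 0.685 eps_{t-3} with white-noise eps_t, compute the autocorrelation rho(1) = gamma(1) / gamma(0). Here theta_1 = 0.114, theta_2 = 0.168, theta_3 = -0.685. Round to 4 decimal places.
\rho(1) = 0.0120

For an MA(q) process with theta_0 = 1, the autocovariance is
  gamma(k) = sigma^2 * sum_{i=0..q-k} theta_i * theta_{i+k},
and rho(k) = gamma(k) / gamma(0). Sigma^2 cancels.
  numerator   = (1)*(0.114) + (0.114)*(0.168) + (0.168)*(-0.685) = 0.018072.
  denominator = (1)^2 + (0.114)^2 + (0.168)^2 + (-0.685)^2 = 1.510445.
  rho(1) = 0.018072 / 1.510445 = 0.0120.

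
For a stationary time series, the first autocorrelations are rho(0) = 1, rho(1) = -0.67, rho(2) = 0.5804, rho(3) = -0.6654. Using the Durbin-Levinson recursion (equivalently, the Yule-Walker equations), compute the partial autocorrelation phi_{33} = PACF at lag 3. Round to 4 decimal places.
\phi_{33} = -0.4030

The PACF at lag k is phi_{kk}, the last component of the solution
to the Yule-Walker system G_k phi = r_k where
  (G_k)_{ij} = rho(|i - j|), (r_k)_i = rho(i), i,j = 1..k.
Equivalently, Durbin-Levinson gives phi_{kk} iteratively:
  phi_{11} = rho(1)
  phi_{kk} = [rho(k) - sum_{j=1..k-1} phi_{k-1,j} rho(k-j)]
            / [1 - sum_{j=1..k-1} phi_{k-1,j} rho(j)],
  phi_{k,j} = phi_{k-1,j} - phi_{kk} phi_{k-1,k-j},  j = 1..k-1.
Step k = 1:
  phi_11 = rho(1) = -0.67.
Step k = 2:
  phi_22 = [rho(2) - phi_11 rho(1)] / [1 - phi_11 rho(1)] = [0.5804 - (-0.67)(-0.67)] / [1 - (-0.67)(-0.67)]
         = 0.1315 / 0.5511 = 0.238614.
  Update: phi_21 = phi_11 - phi_22 phi_11 = -0.67 - (0.238614)(-0.67) = -0.510129.
Step k = 3:
  phi_33 = [rho(3) - phi_21 rho(2) - phi_22 rho(1)] / [1 - phi_21 rho(1) - phi_22 rho(2)]
    numerator   = -0.6654 - (-0.510129)(0.5804) - (0.238614)(-0.67) = -0.20945006
    denominator = 1 - (-0.510129)(-0.67) - (0.238614)(0.5804) = 0.5197223
  phi_33 = -0.20945006 / 0.5197223 = -0.403.
Therefore phi_{33} = -0.4030.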